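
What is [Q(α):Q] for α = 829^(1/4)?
[Q(α):Q] = 4

α is a root of x^4 - 829. By Eisenstein's criterion at the prime p = 829 (which divides the constant term 829 but p^2 = 687241 does not, since 829 is squarefree), x^4 - 829 is irreducible over Q. Hence [Q(α):Q] = 4.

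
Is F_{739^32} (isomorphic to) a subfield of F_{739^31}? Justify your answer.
No: F_{739^32} is not a subfield of F_{739^31}

F_{p^m} embeds in F_{p^n} iff m | n. Here 32 ∤ 31 (since 31 = 0·32 + 31 with remainder 31 ≠ 0), so F_{739^32} is not a subfield of F_{739^31}. Equivalently: if it were, the tower law would give 32 = [F_{739^32}:F_739] dividing [F_{739^31}:F_739] = 31, contradiction.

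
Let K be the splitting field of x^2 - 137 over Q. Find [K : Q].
[K : Q] = 2

f(x) = x^2 - 137 factors as (x - √137)(x + √137). The splitting field is K = Q(√137). Since 137 is squarefree and > 1, it is not a perfect square, so x^2 - 137 is irreducible over Q and [Q(√137) : Q] = 2. Hence [K : Q] = 2.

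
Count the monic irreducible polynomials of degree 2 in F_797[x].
There are 317206 monic irreducible polynomials of degree 2 over F_797

Each element of F_{797^2} that lies in no proper subfield is a root of exactly one monic irreducible of degree 2 over F_797, and each such polynomial has 2 distinct roots in F_{797^2}. By Möbius inversion the count is N_797(2) = (1/2) Σ_{d|2} μ(2/d) · 797^d = (1/2)(μ(2)·797^1 + μ(1)·797^2) = 634412/2 = 317206.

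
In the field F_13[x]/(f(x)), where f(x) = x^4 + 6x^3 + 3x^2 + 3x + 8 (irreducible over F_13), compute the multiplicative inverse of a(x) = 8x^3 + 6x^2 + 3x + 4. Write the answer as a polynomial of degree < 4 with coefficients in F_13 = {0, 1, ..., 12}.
a(x)^(-1) ≡ 2x^2 + 6x + 3 (mod f(x))

Since f is irreducible over F_13, F_13[x]/(f) is a field and a(x) ≠ 0 has an inverse. Apply the extended Euclidean algorithm to f(x) and a(x) in F_13[x]: f(x) = (5x + 10)·a(x) + (6x^2 + 5x + 7);  a(x) = (10x + 10)·(6x^2 + 5x + 7) + (12). The last nonzero remainder is the constant 12 = gcd(f, a) in F_13. Back-substituting through the division chain expresses 12 = s(x)·a(x) + t(x)·f(x) with s(x) ≡ 11x^2 + 7x + 10 (mod f), so (11x^2 + 7x + 10)·a(x) ≡ 12 (mod f). Multiplying by 12^(-1) ≡ 12 in F_13 gives a(x)^(-1) ≡ 12·(11x^2 + 7x + 10) ≡ 2x^2 + 6x + 3 (mod f). Check: (8x^3 + 6x^2 + 3x + 4)·(2x^2 + 6x + 3) = 3x^5 + 8x^4 + x^3 + 5x^2 + 7x + 12 ≡ 1 (mod x^4 + 6x^3 + 3x^2 + 3x + 8).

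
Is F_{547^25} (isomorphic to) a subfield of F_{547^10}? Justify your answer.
No: F_{547^25} is not a subfield of F_{547^10}

F_{p^m} embeds in F_{p^n} iff m | n. Here 25 ∤ 10 (since 10 = 0·25 + 10 with remainder 10 ≠ 0), so F_{547^25} is not a subfield of F_{547^10}. Equivalently: if it were, the tower law would give 25 = [F_{547^25}:F_547] dividing [F_{547^10}:F_547] = 10, contradiction.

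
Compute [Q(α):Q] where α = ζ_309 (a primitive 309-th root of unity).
[Q(α):Q] = 204

The minimal polynomial of ζ_309 over Q is the 309-th cyclotomic polynomial Φ_309(x), which is irreducible over Q and has degree φ(309) = 204. Hence [Q(α):Q] = φ(309) = 204.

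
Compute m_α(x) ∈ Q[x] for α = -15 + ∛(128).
m_α(x) = x^3 + 45x^2 + 675x + 3247

Set β = α + 15 = ∛(128), so β^3 = 128. Then (α + 15)^3 - 128 = 0, i.e. α is a root of g(x) = (x + 15)^3 - 128 = x^3 + 45x^2 + 675x + 3247. Since g(x) = h(x + 15) where h(x) = x^3 - 128, and h is irreducible over Q (because 128 is not a perfect cube, so h has no rational root, and a monic cubic with no rational root is irreducible), g is also irreducible (irreducibility is preserved under the substitution x → x + 15). Hence m_α(x) = x^3 + 45x^2 + 675x + 3247.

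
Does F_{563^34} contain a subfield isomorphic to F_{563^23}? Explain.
No: F_{563^23} is not a subfield of F_{563^34}

F_{p^m} embeds in F_{p^n} iff m | n. Here 23 ∤ 34 (since 34 = 1·23 + 11 with remainder 11 ≠ 0), so F_{563^23} is not a subfield of F_{563^34}. Equivalently: if it were, the tower law would give 23 = [F_{563^23}:F_563] dividing [F_{563^34}:F_563] = 34, contradiction.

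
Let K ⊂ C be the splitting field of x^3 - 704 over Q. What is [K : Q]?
[K : Q] = 6

The roots of x^3 - 704 are ∛704, ω∛704, ω^2∛704 where ω = e^(2πi/3) is a primitive cube root of unity, so K = Q(∛704, ω). Now [Q(∛704):Q] = 3 (since 704 is not a perfect cube, x^3 - 704 is irreducible) and [Q(ω):Q] = 2. Both 2 and 3 divide [K:Q], and [K:Q] ≤ 3·2 = 6, so [K:Q] = 6. (Equivalently: Q(∛704) ⊂ R but ω ∉ R, so [K : Q(∛704)] = 2.)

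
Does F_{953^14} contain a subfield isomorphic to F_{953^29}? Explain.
No: F_{953^29} is not a subfield of F_{953^14}

F_{p^m} embeds in F_{p^n} iff m | n. Here 29 ∤ 14 (since 14 = 0·29 + 14 with remainder 14 ≠ 0), so F_{953^29} is not a subfield of F_{953^14}. Equivalently: if it were, the tower law would give 29 = [F_{953^29}:F_953] dividing [F_{953^14}:F_953] = 14, contradiction.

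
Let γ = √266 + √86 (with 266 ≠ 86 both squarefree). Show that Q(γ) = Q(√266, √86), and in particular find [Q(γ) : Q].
[Q(γ) : Q] = 4 (equivalently, Q(γ) = Q(√266, √86))

Obviously Q(γ) ⊆ Q(√266, √86), and [Q(√266, √86):Q] = 4 (since 266, 86 are distinct squarefree integers > 1 with 22876 not a perfect square). To show equality we compute the minimal polynomial of γ. From γ = √266 + √86: γ^2 = 266 + 2√(22876) + 86 = 352 + 2√(22876), so γ^2 - 352 = 2√(22876); squaring, (γ^2 - 352)^2 = 4·22876, i.e. γ^4 - 704γ^2 + 123904 - 91504 = 0, i.e. γ^4 - 704γ^2 + 32400 = 0. So γ is a root of x^4 - 704x^2 + 32400. This polynomial is irreducible over Q: it has no rational root (each ±√266 ± √86 is irrational), and any factorization into two quadratics over Q would force √(22876) ∈ Q (pairing opposite roots) or √266, √86 ∈ Q (other pairings), all impossible. Hence [Q(γ):Q] = 4 = [Q(√266, √86):Q], so Q(γ) = Q(√266, √86).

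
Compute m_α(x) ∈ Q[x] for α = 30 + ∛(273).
m_α(x) = x^3 - 90x^2 + 2700x - 27273

Set β = α - 30 = ∛(273), so β^3 = 273. Then (α - 30)^3 - 273 = 0, i.e. α is a root of g(x) = (x - 30)^3 - 273 = x^3 - 90x^2 + 2700x - 27273. Since g(x) = h(x - 30) where h(x) = x^3 - 273, and h is irreducible over Q (because 273 is not a perfect cube, so h has no rational root, and a monic cubic with no rational root is irreducible), g is also irreducible (irreducibility is preserved under the substitution x → x - 30). Hence m_α(x) = x^3 - 90x^2 + 2700x - 27273.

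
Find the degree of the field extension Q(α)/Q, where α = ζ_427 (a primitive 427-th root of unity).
[Q(α):Q] = 360

The minimal polynomial of ζ_427 over Q is the 427-th cyclotomic polynomial Φ_427(x), which is irreducible over Q and has degree φ(427) = 360. Hence [Q(α):Q] = φ(427) = 360.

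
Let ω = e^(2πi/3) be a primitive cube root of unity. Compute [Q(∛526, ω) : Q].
[Q(∛526, ω) : Q] = 6

[Q(∛526):Q] = 3 (min poly x^3 - 526, irreducible since 526 is not a perfect cube). [Q(ω):Q] = 2 (min poly x^2 + x + 1). Since Q(∛526) ⊂ R and ω ∉ R, we have ω ∉ Q(∛526), so x^2 + x + 1 remains irreducible over Q(∛526) and [Q(∛526, ω) : Q(∛526)] = 2. By the tower law, [Q(∛526, ω) : Q] = 3 · 2 = 6. (In fact Q(∛526, ω) is the splitting field of x^3 - 526 over Q.)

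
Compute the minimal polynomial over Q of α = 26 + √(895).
m_α(x) = x^2 - 52x - 219

From α - 26 = √(895), squaring gives (α - 26)^2 = 895, i.e. α^2 - 52α + 676 = 895, so α^2 - 52α - 219 = 0. The discriminant of x^2 - 52x - 219 is (-52)^2 - 4·(-219) = 2704 + 876 = 3580, and 4·(895) is not a perfect square in Q since 895 is squarefree and ≠ 1. Hence x^2 - 52x - 219 is irreducible over Q and is the minimal polynomial of α.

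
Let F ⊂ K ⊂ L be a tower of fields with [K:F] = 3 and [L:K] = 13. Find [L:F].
[L:F] = 39

The tower law says that for any tower of field extensions F ⊂ K ⊂ L with finite degrees, [L:F] = [L:K] · [K:F]. Here this gives [L:F] = 13 · 3 = 39.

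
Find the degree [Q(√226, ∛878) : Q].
[Q(√226, ∛878) : Q] = 6

Let L = Q(√226, ∛878). Since Q(√226) ⊂ L and [Q(√226):Q] = 2, the tower law gives 2 | [L:Q]. Likewise Q(∛878) ⊂ L with [Q(∛878):Q] = 3 (because 878 is not a perfect cube), so 3 | [L:Q]. As gcd(2,3) = 1, [L:Q] is divisible by 6. Conversely L is generated over Q by √226 and ∛878, so [L:Q] ≤ 2·3 = 6. Therefore [Q(√226, ∛878) : Q] = 6.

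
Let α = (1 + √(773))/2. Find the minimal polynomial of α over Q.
m_α(x) = x^2 - x - 193

From 2α - 1 = √(773), squaring gives (2α - 1)^2 = 773, i.e. 4α^2 - 4α + 1 = 773, so α^2 - α + (1 - 773)/4 = 0. Since 773 ≡ 1 (mod 4), (1 - 773)/4 = -193 ∈ Z. The polynomial x^2 - x - 193 has discriminant 1 - 4·(-193) = 773, which is not a perfect square in Q (d = 773 is squarefree and ≠ 1), so x^2 - x - 193 is irreducible over Q. It is the minimal polynomial of α.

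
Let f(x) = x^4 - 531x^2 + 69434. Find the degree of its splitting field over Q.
[K : Q] = 4

Solving the quadratic in x^2: x^2 = (531 ± √(531^2 - 4·69434))/2 = (531 ± √4225)/2 = (531 ± 65)/2, giving x^2 = 233 or x^2 = 298. So f(x) = (x^2 - 233)(x^2 - 298) and the roots of f are ±√233, ±√298. Hence the splitting field is K = Q(√233, √298). Since 233 and 298 are distinct squarefree integers > 1, their product 69434 is not a perfect square, so √298 ∉ Q(√233). By the tower law [K:Q] = [Q(√233,√298):Q(√233)] · [Q(√233):Q] = 2 · 2 = 4.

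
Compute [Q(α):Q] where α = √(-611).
[Q(α):Q] = 2

[Q(α):Q] equals the degree of the minimal polynomial of α. Here α^2 = -611 and x^2 + 611 is irreducible (d = -611 is squarefree, ≠ 1, hence not a square), so deg(m_α) = 2. Thus [Q(α):Q] = 2.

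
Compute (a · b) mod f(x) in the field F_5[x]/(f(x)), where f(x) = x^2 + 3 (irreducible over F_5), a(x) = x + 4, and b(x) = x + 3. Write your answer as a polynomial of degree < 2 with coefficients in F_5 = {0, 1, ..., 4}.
a · b ≡ 2x + 4 (mod f(x))

Multiply in F_5[x]: a(x)·b(x) = (x + 4)·(x + 3) = x^2 + 2x + 2. This has degree ≥ 2, so divide by f(x) over F_5: x^2 + 2x + 2 = (1)·(x^2 + 3) + (2x + 4). Hence a·b ≡ 2x + 4 (mod f). (F_5[x]/(f) is a field with 5^2 = 25 elements since f is irreducible of degree 2.)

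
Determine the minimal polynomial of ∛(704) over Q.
m_α(x) = x^3 - 704

α satisfies α^3 = 704, so x^3 - 704 annihilates α. By the rational root test, a rational root p/q (in lowest terms) of x^3 - 704 would satisfy p^3 = 704 q^3, forcing q = 1 and p^3 = 704; but 704 is not a perfect cube, contradiction. A monic cubic over Q with no rational root is irreducible (any nontrivial factorization would include a linear factor). Hence x^3 - 704 is the minimal polynomial of α, and in particular [Q(α):Q] = 3.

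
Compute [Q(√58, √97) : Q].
[Q(√58, √97) : Q] = 4

[Q(√58):Q] = 2 (min poly x^2 - 58, irreducible since 58 is squarefree > 1). For the top step, suppose √97 ∈ Q(√58), say √97 = c + d√58 with c, d ∈ Q. Squaring: 97 = c^2 + 58d^2 + 2cd√58. Since √58 ∉ Q this forces 2cd = 0. If d = 0 then √97 = c ∈ Q, contradicting 97 squarefree > 1. If c = 0 then 97 = 58d^2, so 58·97 = (58d)^2 is a perfect square in Q — but 58·97 = 5626 is not a perfect square (since 58 and 97 are distinct squarefree integers). Contradiction. Hence √97 ∉ Q(√58), so x^2 - 97 stays irreducible over Q(√58) and [Q(√58, √97) : Q(√58)] = 2. By the tower law, [Q(√58, √97) : Q] = 2 · 2 = 4.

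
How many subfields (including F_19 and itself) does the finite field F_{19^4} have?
F_{19^4} has 3 subfields

The subfields of F_{p^n} are exactly the fields F_{p^d} for d | n (each is the fixed field of the unique index-d subgroup of Gal(F_{p^n}/F_p) ≅ Z/nZ). The divisors of n = 4 are {1, 2, 4}, giving 3 subfields: F_{19^1}, F_{19^2}, F_{19^4}.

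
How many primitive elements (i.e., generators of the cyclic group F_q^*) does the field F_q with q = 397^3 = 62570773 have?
There are φ(62570772) = 18338400 primitive elements

F_q^* is cyclic of order q - 1 = 62570772. A cyclic group of order m has exactly φ(m) generators. Here m = 62570772 = 2^2 · 3^3 · 11 · 31 · 1699, so the number of primitive elements is φ(62570772) = 18338400.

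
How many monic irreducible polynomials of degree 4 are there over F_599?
There are 32184449700 monic irreducible polynomials of degree 4 over F_599

Each element of F_{599^4} that lies in no proper subfield is a root of exactly one monic irreducible of degree 4 over F_599, and each such polynomial has 4 distinct roots in F_{599^4}. By Möbius inversion the count is N_599(4) = (1/4) Σ_{d|4} μ(4/d) · 599^d = (1/4)(μ(4)·599^1 + μ(2)·599^2 + μ(1)·599^4) = 128737798800/4 = 32184449700.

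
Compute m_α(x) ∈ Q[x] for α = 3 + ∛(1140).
m_α(x) = x^3 - 9x^2 + 27x - 1167

Set β = α - 3 = ∛(1140), so β^3 = 1140. Then (α - 3)^3 - 1140 = 0, i.e. α is a root of g(x) = (x - 3)^3 - 1140 = x^3 - 9x^2 + 27x - 1167. Since g(x) = h(x - 3) where h(x) = x^3 - 1140, and h is irreducible over Q (because 1140 is not a perfect cube, so h has no rational root, and a monic cubic with no rational root is irreducible), g is also irreducible (irreducibility is preserved under the substitution x → x - 3). Hence m_α(x) = x^3 - 9x^2 + 27x - 1167.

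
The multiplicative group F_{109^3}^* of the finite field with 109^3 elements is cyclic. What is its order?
|F_{109^3}^*| = 1295028

F_{109^3} has 109^3 = 1295029 elements; its multiplicative group consists of all nonzero elements, so |F_{109^3}^*| = 1295029 - 1 = 1295028. (It is cyclic since any finite subgroup of the multiplicative group of a field is cyclic.)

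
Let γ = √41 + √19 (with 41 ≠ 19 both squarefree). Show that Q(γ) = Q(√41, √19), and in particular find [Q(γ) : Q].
[Q(γ) : Q] = 4 (equivalently, Q(γ) = Q(√41, √19))

Obviously Q(γ) ⊆ Q(√41, √19), and [Q(√41, √19):Q] = 4 (since 41, 19 are distinct squarefree integers > 1 with 779 not a perfect square). To show equality we compute the minimal polynomial of γ. From γ = √41 + √19: γ^2 = 41 + 2√(779) + 19 = 60 + 2√(779), so γ^2 - 60 = 2√(779); squaring, (γ^2 - 60)^2 = 4·779, i.e. γ^4 - 120γ^2 + 3600 - 3116 = 0, i.e. γ^4 - 120γ^2 + 484 = 0. So γ is a root of x^4 - 120x^2 + 484. This polynomial is irreducible over Q: it has no rational root (each ±√41 ± √19 is irrational), and any factorization into two quadratics over Q would force √(779) ∈ Q (pairing opposite roots) or √41, √19 ∈ Q (other pairings), all impossible. Hence [Q(γ):Q] = 4 = [Q(√41, √19):Q], so Q(γ) = Q(√41, √19).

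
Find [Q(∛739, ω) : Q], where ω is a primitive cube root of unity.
[Q(∛739, ω) : Q] = 6

[Q(∛739):Q] = 3 (min poly x^3 - 739, irreducible since 739 is not a perfect cube). [Q(ω):Q] = 2 (min poly x^2 + x + 1). Since Q(∛739) ⊂ R and ω ∉ R, we have ω ∉ Q(∛739), so x^2 + x + 1 remains irreducible over Q(∛739) and [Q(∛739, ω) : Q(∛739)] = 2. By the tower law, [Q(∛739, ω) : Q] = 3 · 2 = 6. (In fact Q(∛739, ω) is the splitting field of x^3 - 739 over Q.)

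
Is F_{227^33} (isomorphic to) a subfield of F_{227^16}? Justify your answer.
No: F_{227^33} is not a subfield of F_{227^16}

F_{p^m} embeds in F_{p^n} iff m | n. Here 33 ∤ 16 (since 16 = 0·33 + 16 with remainder 16 ≠ 0), so F_{227^33} is not a subfield of F_{227^16}. Equivalently: if it were, the tower law would give 33 = [F_{227^33}:F_227] dividing [F_{227^16}:F_227] = 16, contradiction.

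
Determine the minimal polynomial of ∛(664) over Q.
m_α(x) = x^3 - 664

α satisfies α^3 = 664, so x^3 - 664 annihilates α. By the rational root test, a rational root p/q (in lowest terms) of x^3 - 664 would satisfy p^3 = 664 q^3, forcing q = 1 and p^3 = 664; but 664 is not a perfect cube, contradiction. A monic cubic over Q with no rational root is irreducible (any nontrivial factorization would include a linear factor). Hence x^3 - 664 is the minimal polynomial of α, and in particular [Q(α):Q] = 3.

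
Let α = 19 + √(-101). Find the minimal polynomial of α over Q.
m_α(x) = x^2 - 38x + 462

From α - 19 = √(-101), squaring gives (α - 19)^2 = -101, i.e. α^2 - 38α + 361 = -101, so α^2 - 38α + 462 = 0. The discriminant of x^2 - 38x + 462 is (-38)^2 - 4·(462) = 1444 - 1848 = -404, and 4·(-101) is not a perfect square in Q since -101 is squarefree and ≠ 1. Hence x^2 - 38x + 462 is irreducible over Q and is the minimal polynomial of α.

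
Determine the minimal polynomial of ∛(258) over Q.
m_α(x) = x^3 - 258

α satisfies α^3 = 258, so x^3 - 258 annihilates α. By the rational root test, a rational root p/q (in lowest terms) of x^3 - 258 would satisfy p^3 = 258 q^3, forcing q = 1 and p^3 = 258; but 258 is not a perfect cube, contradiction. A monic cubic over Q with no rational root is irreducible (any nontrivial factorization would include a linear factor). Hence x^3 - 258 is the minimal polynomial of α, and in particular [Q(α):Q] = 3.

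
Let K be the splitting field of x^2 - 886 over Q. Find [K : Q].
[K : Q] = 2

f(x) = x^2 - 886 factors as (x - √886)(x + √886). The splitting field is K = Q(√886). Since 886 is squarefree and > 1, it is not a perfect square, so x^2 - 886 is irreducible over Q and [Q(√886) : Q] = 2. Hence [K : Q] = 2.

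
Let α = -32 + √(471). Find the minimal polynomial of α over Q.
m_α(x) = x^2 + 64x + 553

From α + 32 = √(471), squaring gives (α + 32)^2 = 471, i.e. α^2 + 64α + 1024 = 471, so α^2 + 64α + 553 = 0. The discriminant of x^2 + 64x + 553 is (64)^2 - 4·(553) = 4096 - 2212 = 1884, and 4·(471) is not a perfect square in Q since 471 is squarefree and ≠ 1. Hence x^2 + 64x + 553 is irreducible over Q and is the minimal polynomial of α.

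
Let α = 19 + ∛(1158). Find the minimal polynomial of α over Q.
m_α(x) = x^3 - 57x^2 + 1083x - 8017

Set β = α - 19 = ∛(1158), so β^3 = 1158. Then (α - 19)^3 - 1158 = 0, i.e. α is a root of g(x) = (x - 19)^3 - 1158 = x^3 - 57x^2 + 1083x - 8017. Since g(x) = h(x - 19) where h(x) = x^3 - 1158, and h is irreducible over Q (because 1158 is not a perfect cube, so h has no rational root, and a monic cubic with no rational root is irreducible), g is also irreducible (irreducibility is preserved under the substitution x → x - 19). Hence m_α(x) = x^3 - 57x^2 + 1083x - 8017.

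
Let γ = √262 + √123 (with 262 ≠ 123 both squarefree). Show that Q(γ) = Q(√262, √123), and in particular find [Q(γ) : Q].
[Q(γ) : Q] = 4 (equivalently, Q(γ) = Q(√262, √123))

Obviously Q(γ) ⊆ Q(√262, √123), and [Q(√262, √123):Q] = 4 (since 262, 123 are distinct squarefree integers > 1 with 32226 not a perfect square). To show equality we compute the minimal polynomial of γ. From γ = √262 + √123: γ^2 = 262 + 2√(32226) + 123 = 385 + 2√(32226), so γ^2 - 385 = 2√(32226); squaring, (γ^2 - 385)^2 = 4·32226, i.e. γ^4 - 770γ^2 + 148225 - 128904 = 0, i.e. γ^4 - 770γ^2 + 19321 = 0. So γ is a root of x^4 - 770x^2 + 19321. This polynomial is irreducible over Q: it has no rational root (each ±√262 ± √123 is irrational), and any factorization into two quadratics over Q would force √(32226) ∈ Q (pairing opposite roots) or √262, √123 ∈ Q (other pairings), all impossible. Hence [Q(γ):Q] = 4 = [Q(√262, √123):Q], so Q(γ) = Q(√262, √123).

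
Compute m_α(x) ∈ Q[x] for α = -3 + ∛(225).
m_α(x) = x^3 + 9x^2 + 27x - 198

Set β = α + 3 = ∛(225), so β^3 = 225. Then (α + 3)^3 - 225 = 0, i.e. α is a root of g(x) = (x + 3)^3 - 225 = x^3 + 9x^2 + 27x - 198. Since g(x) = h(x + 3) where h(x) = x^3 - 225, and h is irreducible over Q (because 225 is not a perfect cube, so h has no rational root, and a monic cubic with no rational root is irreducible), g is also irreducible (irreducibility is preserved under the substitution x → x + 3). Hence m_α(x) = x^3 + 9x^2 + 27x - 198.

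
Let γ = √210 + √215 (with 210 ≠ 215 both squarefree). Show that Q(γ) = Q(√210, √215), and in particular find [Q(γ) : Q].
[Q(γ) : Q] = 4 (equivalently, Q(γ) = Q(√210, √215))

Obviously Q(γ) ⊆ Q(√210, √215), and [Q(√210, √215):Q] = 4 (since 210, 215 are distinct squarefree integers > 1 with 45150 not a perfect square). To show equality we compute the minimal polynomial of γ. From γ = √210 + √215: γ^2 = 210 + 2√(45150) + 215 = 425 + 2√(45150), so γ^2 - 425 = 2√(45150); squaring, (γ^2 - 425)^2 = 4·45150, i.e. γ^4 - 850γ^2 + 180625 - 180600 = 0, i.e. γ^4 - 850γ^2 + 25 = 0. So γ is a root of x^4 - 850x^2 + 25. This polynomial is irreducible over Q: it has no rational root (each ±√210 ± √215 is irrational), and any factorization into two quadratics over Q would force √(45150) ∈ Q (pairing opposite roots) or √210, √215 ∈ Q (other pairings), all impossible. Hence [Q(γ):Q] = 4 = [Q(√210, √215):Q], so Q(γ) = Q(√210, √215).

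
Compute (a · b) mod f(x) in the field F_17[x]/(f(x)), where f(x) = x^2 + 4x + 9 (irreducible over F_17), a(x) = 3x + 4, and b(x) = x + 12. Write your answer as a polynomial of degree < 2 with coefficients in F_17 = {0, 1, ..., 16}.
a · b ≡ 11x + 4 (mod f(x))

Multiply in F_17[x]: a(x)·b(x) = (3x + 4)·(x + 12) = 3x^2 + 6x + 14. This has degree ≥ 2, so divide by f(x) over F_17: 3x^2 + 6x + 14 = (3)·(x^2 + 4x + 9) + (11x + 4). Hence a·b ≡ 11x + 4 (mod f). (F_17[x]/(f) is a field with 17^2 = 289 elements since f is irreducible of degree 2.)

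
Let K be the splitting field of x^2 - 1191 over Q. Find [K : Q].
[K : Q] = 2

f(x) = x^2 - 1191 factors as (x - √1191)(x + √1191). The splitting field is K = Q(√1191). Since 1191 is squarefree and > 1, it is not a perfect square, so x^2 - 1191 is irreducible over Q and [Q(√1191) : Q] = 2. Hence [K : Q] = 2.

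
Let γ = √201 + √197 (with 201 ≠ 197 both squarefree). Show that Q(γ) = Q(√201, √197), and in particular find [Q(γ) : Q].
[Q(γ) : Q] = 4 (equivalently, Q(γ) = Q(√201, √197))

Obviously Q(γ) ⊆ Q(√201, √197), and [Q(√201, √197):Q] = 4 (since 201, 197 are distinct squarefree integers > 1 with 39597 not a perfect square). To show equality we compute the minimal polynomial of γ. From γ = √201 + √197: γ^2 = 201 + 2√(39597) + 197 = 398 + 2√(39597), so γ^2 - 398 = 2√(39597); squaring, (γ^2 - 398)^2 = 4·39597, i.e. γ^4 - 796γ^2 + 158404 - 158388 = 0, i.e. γ^4 - 796γ^2 + 16 = 0. So γ is a root of x^4 - 796x^2 + 16. This polynomial is irreducible over Q: it has no rational root (each ±√201 ± √197 is irrational), and any factorization into two quadratics over Q would force √(39597) ∈ Q (pairing opposite roots) or √201, √197 ∈ Q (other pairings), all impossible. Hence [Q(γ):Q] = 4 = [Q(√201, √197):Q], so Q(γ) = Q(√201, √197).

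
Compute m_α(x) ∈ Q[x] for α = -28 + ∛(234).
m_α(x) = x^3 + 84x^2 + 2352x + 21718

Set β = α + 28 = ∛(234), so β^3 = 234. Then (α + 28)^3 - 234 = 0, i.e. α is a root of g(x) = (x + 28)^3 - 234 = x^3 + 84x^2 + 2352x + 21718. Since g(x) = h(x + 28) where h(x) = x^3 - 234, and h is irreducible over Q (because 234 is not a perfect cube, so h has no rational root, and a monic cubic with no rational root is irreducible), g is also irreducible (irreducibility is preserved under the substitution x → x + 28). Hence m_α(x) = x^3 + 84x^2 + 2352x + 21718.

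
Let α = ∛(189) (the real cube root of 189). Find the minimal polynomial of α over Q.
m_α(x) = x^3 - 189

α satisfies α^3 = 189, so x^3 - 189 annihilates α. By the rational root test, a rational root p/q (in lowest terms) of x^3 - 189 would satisfy p^3 = 189 q^3, forcing q = 1 and p^3 = 189; but 189 is not a perfect cube, contradiction. A monic cubic over Q with no rational root is irreducible (any nontrivial factorization would include a linear factor). Hence x^3 - 189 is the minimal polynomial of α, and in particular [Q(α):Q] = 3.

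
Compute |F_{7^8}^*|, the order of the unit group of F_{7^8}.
|F_{7^8}^*| = 5764800

F_{7^8} has 7^8 = 5764801 elements; its multiplicative group consists of all nonzero elements, so |F_{7^8}^*| = 5764801 - 1 = 5764800. (It is cyclic since any finite subgroup of the multiplicative group of a field is cyclic.)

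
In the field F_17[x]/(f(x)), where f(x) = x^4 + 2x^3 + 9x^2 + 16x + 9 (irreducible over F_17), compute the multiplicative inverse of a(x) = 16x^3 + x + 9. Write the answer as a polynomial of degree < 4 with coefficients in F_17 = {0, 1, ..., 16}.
a(x)^(-1) ≡ 15x^3 + 12x^2 + 14 (mod f(x))

Since f is irreducible over F_17, F_17[x]/(f) is a field and a(x) ≠ 0 has an inverse. Apply the extended Euclidean algorithm to f(x) and a(x) in F_17[x]: f(x) = (16x + 15)·a(x) + (10x^2 + 10x + 10);  a(x) = (5x + 12)·(10x^2 + 10x + 10) + (x + 8);  (10x^2 + 10x + 10) = (10x + 15)·(x + 8) + (9). The last nonzero remainder is the constant 9 = gcd(f, a) in F_17. Back-substituting through the division chain expresses 9 = s(x)·a(x) + t(x)·f(x) with s(x) ≡ 16x^3 + 6x^2 + 7 (mod f), so (16x^3 + 6x^2 + 7)·a(x) ≡ 9 (mod f). Multiplying by 9^(-1) ≡ 2 in F_17 gives a(x)^(-1) ≡ 2·(16x^3 + 6x^2 + 7) ≡ 15x^3 + 12x^2 + 14 (mod f). Check: (16x^3 + x + 9)·(15x^3 + 12x^2 + 14) = 2x^6 + 5x^5 + 15x^4 + 14x^3 + 6x^2 + 14x + 7 ≡ 1 (mod x^4 + 2x^3 + 9x^2 + 16x + 9).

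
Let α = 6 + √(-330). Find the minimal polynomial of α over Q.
m_α(x) = x^2 - 12x + 366

From α - 6 = √(-330), squaring gives (α - 6)^2 = -330, i.e. α^2 - 12α + 36 = -330, so α^2 - 12α + 366 = 0. The discriminant of x^2 - 12x + 366 is (-12)^2 - 4·(366) = 144 - 1464 = -1320, and 4·(-330) is not a perfect square in Q since -330 is squarefree and ≠ 1. Hence x^2 - 12x + 366 is irreducible over Q and is the minimal polynomial of α.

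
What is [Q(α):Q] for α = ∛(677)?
[Q(α):Q] = 3

The minimal polynomial of α is x^3 - 677, irreducible over Q since 677 is not a perfect cube (so x^3 - 677 has no rational root). Hence [Q(α):Q] = deg(m_α) = 3.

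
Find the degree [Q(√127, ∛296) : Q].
[Q(√127, ∛296) : Q] = 6

Let L = Q(√127, ∛296). Since Q(√127) ⊂ L and [Q(√127):Q] = 2, the tower law gives 2 | [L:Q]. Likewise Q(∛296) ⊂ L with [Q(∛296):Q] = 3 (because 296 is not a perfect cube), so 3 | [L:Q]. As gcd(2,3) = 1, [L:Q] is divisible by 6. Conversely L is generated over Q by √127 and ∛296, so [L:Q] ≤ 2·3 = 6. Therefore [Q(√127, ∛296) : Q] = 6.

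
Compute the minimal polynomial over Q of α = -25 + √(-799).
m_α(x) = x^2 + 50x + 1424

From α + 25 = √(-799), squaring gives (α + 25)^2 = -799, i.e. α^2 + 50α + 625 = -799, so α^2 + 50α + 1424 = 0. The discriminant of x^2 + 50x + 1424 is (50)^2 - 4·(1424) = 2500 - 5696 = -3196, and 4·(-799) is not a perfect square in Q since -799 is squarefree and ≠ 1. Hence x^2 + 50x + 1424 is irreducible over Q and is the minimal polynomial of α.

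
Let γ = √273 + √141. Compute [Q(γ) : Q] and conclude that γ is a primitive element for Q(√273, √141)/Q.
[Q(γ) : Q] = 4 (equivalently, Q(γ) = Q(√273, √141))

Obviously Q(γ) ⊆ Q(√273, √141), and [Q(√273, √141):Q] = 4 (since 273, 141 are distinct squarefree integers > 1 with 38493 not a perfect square). To show equality we compute the minimal polynomial of γ. From γ = √273 + √141: γ^2 = 273 + 2√(38493) + 141 = 414 + 2√(38493), so γ^2 - 414 = 2√(38493); squaring, (γ^2 - 414)^2 = 4·38493, i.e. γ^4 - 828γ^2 + 171396 - 153972 = 0, i.e. γ^4 - 828γ^2 + 17424 = 0. So γ is a root of x^4 - 828x^2 + 17424. This polynomial is irreducible over Q: it has no rational root (each ±√273 ± √141 is irrational), and any factorization into two quadratics over Q would force √(38493) ∈ Q (pairing opposite roots) or √273, √141 ∈ Q (other pairings), all impossible. Hence [Q(γ):Q] = 4 = [Q(√273, √141):Q], so Q(γ) = Q(√273, √141).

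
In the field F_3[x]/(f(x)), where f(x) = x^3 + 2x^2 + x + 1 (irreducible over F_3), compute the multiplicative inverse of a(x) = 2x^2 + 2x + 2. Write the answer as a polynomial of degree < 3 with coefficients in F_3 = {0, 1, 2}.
a(x)^(-1) ≡ x^2 + 2x (mod f(x))

Since f is irreducible over F_3, F_3[x]/(f) is a field and a(x) ≠ 0 has an inverse. Apply the extended Euclidean algorithm to f(x) and a(x) in F_3[x]: f(x) = (2x + 2)·a(x) + (2x);  a(x) = (x + 1)·(2x) + (2). The last nonzero remainder is the constant 2 = gcd(f, a) in F_3. Back-substituting through the division chain expresses 2 = s(x)·a(x) + t(x)·f(x) with s(x) ≡ 2x^2 + x (mod f), so (2x^2 + x)·a(x) ≡ 2 (mod f). Multiplying by 2^(-1) ≡ 2 in F_3 gives a(x)^(-1) ≡ 2·(2x^2 + x) ≡ x^2 + 2x (mod f). Check: (2x^2 + 2x + 2)·(x^2 + 2x) = 2x^4 + x ≡ 1 (mod x^3 + 2x^2 + x + 1).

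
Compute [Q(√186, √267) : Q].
[Q(√186, √267) : Q] = 4

[Q(√186):Q] = 2 (min poly x^2 - 186, irreducible since 186 is squarefree > 1). For the top step, suppose √267 ∈ Q(√186), say √267 = c + d√186 with c, d ∈ Q. Squaring: 267 = c^2 + 186d^2 + 2cd√186. Since √186 ∉ Q this forces 2cd = 0. If d = 0 then √267 = c ∈ Q, contradicting 267 squarefree > 1. If c = 0 then 267 = 186d^2, so 186·267 = (186d)^2 is a perfect square in Q — but 186·267 = 49662 is not a perfect square (since 186 and 267 are distinct squarefree integers). Contradiction. Hence √267 ∉ Q(√186), so x^2 - 267 stays irreducible over Q(√186) and [Q(√186, √267) : Q(√186)] = 2. By the tower law, [Q(√186, √267) : Q] = 2 · 2 = 4.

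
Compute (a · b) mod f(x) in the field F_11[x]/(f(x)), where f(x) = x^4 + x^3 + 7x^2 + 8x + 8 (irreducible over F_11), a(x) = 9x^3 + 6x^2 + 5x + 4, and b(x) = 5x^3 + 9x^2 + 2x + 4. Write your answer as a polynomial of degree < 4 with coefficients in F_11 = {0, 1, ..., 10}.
a · b ≡ 4x^3 + 4x^2 + x (mod f(x))

Multiply in F_11[x]: a(x)·b(x) = (9x^3 + 6x^2 + 5x + 4)·(5x^3 + 9x^2 + 2x + 4) = x^6 + x^5 + 9x^4 + 3x^3 + 4x^2 + 6x + 5. This has degree ≥ 4, so divide by f(x) over F_11: x^6 + x^5 + 9x^4 + 3x^3 + 4x^2 + 6x + 5 = (x^2 + 2)·(x^4 + x^3 + 7x^2 + 8x + 8) + (4x^3 + 4x^2 + x). Hence a·b ≡ 4x^3 + 4x^2 + x (mod f). (F_11[x]/(f) is a field with 11^4 = 14641 elements since f is irreducible of degree 4.)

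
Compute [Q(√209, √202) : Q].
[Q(√209, √202) : Q] = 4

[Q(√209):Q] = 2 (min poly x^2 - 209, irreducible since 209 is squarefree > 1). For the top step, suppose √202 ∈ Q(√209), say √202 = c + d√209 with c, d ∈ Q. Squaring: 202 = c^2 + 209d^2 + 2cd√209. Since √209 ∉ Q this forces 2cd = 0. If d = 0 then √202 = c ∈ Q, contradicting 202 squarefree > 1. If c = 0 then 202 = 209d^2, so 209·202 = (209d)^2 is a perfect square in Q — but 209·202 = 42218 is not a perfect square (since 209 and 202 are distinct squarefree integers). Contradiction. Hence √202 ∉ Q(√209), so x^2 - 202 stays irreducible over Q(√209) and [Q(√209, √202) : Q(√209)] = 2. By the tower law, [Q(√209, √202) : Q] = 2 · 2 = 4.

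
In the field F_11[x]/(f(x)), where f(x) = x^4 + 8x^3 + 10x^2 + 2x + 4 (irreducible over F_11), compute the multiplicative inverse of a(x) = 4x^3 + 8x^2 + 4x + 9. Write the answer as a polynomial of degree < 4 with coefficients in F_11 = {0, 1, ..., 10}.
a(x)^(-1) ≡ 7x^3 + 5x^2 + 8 (mod f(x))

Since f is irreducible over F_11, F_11[x]/(f) is a field and a(x) ≠ 0 has an inverse. Apply the extended Euclidean algorithm to f(x) and a(x) in F_11[x]: f(x) = (3x + 7)·a(x) + (8x^2 + 2x + 7);  a(x) = (6x + 5)·(8x^2 + 2x + 7) + (7x + 7);  (8x^2 + 2x + 7) = (9x + 7)·(7x + 7) + (2). The last nonzero remainder is the constant 2 = gcd(f, a) in F_11. Back-substituting through the division chain expresses 2 = s(x)·a(x) + t(x)·f(x) with s(x) ≡ 3x^3 + 10x^2 + 5 (mod f), so (3x^3 + 10x^2 + 5)·a(x) ≡ 2 (mod f). Multiplying by 2^(-1) ≡ 6 in F_11 gives a(x)^(-1) ≡ 6·(3x^3 + 10x^2 + 5) ≡ 7x^3 + 5x^2 + 8 (mod f). Check: (4x^3 + 8x^2 + 4x + 9)·(7x^3 + 5x^2 + 8) = 6x^6 + 10x^5 + 2x^4 + 5x^3 + 10x^2 + 10x + 6 ≡ 1 (mod x^4 + 8x^3 + 10x^2 + 2x + 4).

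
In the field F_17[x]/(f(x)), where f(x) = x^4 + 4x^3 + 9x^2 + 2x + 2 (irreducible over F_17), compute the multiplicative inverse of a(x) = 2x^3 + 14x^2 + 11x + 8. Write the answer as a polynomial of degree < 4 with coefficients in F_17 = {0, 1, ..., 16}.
a(x)^(-1) ≡ 13x^3 + 12 (mod f(x))

Since f is irreducible over F_17, F_17[x]/(f) is a field and a(x) ≠ 0 has an inverse. Apply the extended Euclidean algorithm to f(x) and a(x) in F_17[x]: f(x) = (9x + 7)·a(x) + (16x^2 + 6x + 14);  a(x) = (15x + 8)·(16x^2 + 6x + 14) + (8x + 15);  (16x^2 + 6x + 14) = (2x + 14)·(8x + 15) + (8). The last nonzero remainder is the constant 8 = gcd(f, a) in F_17. Back-substituting through the division chain expresses 8 = s(x)·a(x) + t(x)·f(x) with s(x) ≡ 2x^3 + 11 (mod f), so (2x^3 + 11)·a(x) ≡ 8 (mod f). Multiplying by 8^(-1) ≡ 15 in F_17 gives a(x)^(-1) ≡ 15·(2x^3 + 11) ≡ 13x^3 + 12 (mod f). Check: (2x^3 + 14x^2 + 11x + 8)·(13x^3 + 12) = 9x^6 + 12x^5 + 7x^4 + 9x^3 + 15x^2 + 13x + 11 ≡ 1 (mod x^4 + 4x^3 + 9x^2 + 2x + 2).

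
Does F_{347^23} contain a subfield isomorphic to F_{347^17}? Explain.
No: F_{347^17} is not a subfield of F_{347^23}

F_{p^m} embeds in F_{p^n} iff m | n. Here 17 ∤ 23 (since 23 = 1·17 + 6 with remainder 6 ≠ 0), so F_{347^17} is not a subfield of F_{347^23}. Equivalently: if it were, the tower law would give 17 = [F_{347^17}:F_347] dividing [F_{347^23}:F_347] = 23, contradiction.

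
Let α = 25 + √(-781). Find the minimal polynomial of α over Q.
m_α(x) = x^2 - 50x + 1406

From α - 25 = √(-781), squaring gives (α - 25)^2 = -781, i.e. α^2 - 50α + 625 = -781, so α^2 - 50α + 1406 = 0. The discriminant of x^2 - 50x + 1406 is (-50)^2 - 4·(1406) = 2500 - 5624 = -3124, and 4·(-781) is not a perfect square in Q since -781 is squarefree and ≠ 1. Hence x^2 - 50x + 1406 is irreducible over Q and is the minimal polynomial of α.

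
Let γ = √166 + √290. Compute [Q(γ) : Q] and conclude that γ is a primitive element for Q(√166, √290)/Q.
[Q(γ) : Q] = 4 (equivalently, Q(γ) = Q(√166, √290))

Obviously Q(γ) ⊆ Q(√166, √290), and [Q(√166, √290):Q] = 4 (since 166, 290 are distinct squarefree integers > 1 with 48140 not a perfect square). To show equality we compute the minimal polynomial of γ. From γ = √166 + √290: γ^2 = 166 + 2√(48140) + 290 = 456 + 2√(48140), so γ^2 - 456 = 2√(48140); squaring, (γ^2 - 456)^2 = 4·48140, i.e. γ^4 - 912γ^2 + 207936 - 192560 = 0, i.e. γ^4 - 912γ^2 + 15376 = 0. So γ is a root of x^4 - 912x^2 + 15376. This polynomial is irreducible over Q: it has no rational root (each ±√166 ± √290 is irrational), and any factorization into two quadratics over Q would force √(48140) ∈ Q (pairing opposite roots) or √166, √290 ∈ Q (other pairings), all impossible. Hence [Q(γ):Q] = 4 = [Q(√166, √290):Q], so Q(γ) = Q(√166, √290).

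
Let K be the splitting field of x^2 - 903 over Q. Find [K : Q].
[K : Q] = 2

f(x) = x^2 - 903 factors as (x - √903)(x + √903). The splitting field is K = Q(√903). Since 903 is squarefree and > 1, it is not a perfect square, so x^2 - 903 is irreducible over Q and [Q(√903) : Q] = 2. Hence [K : Q] = 2.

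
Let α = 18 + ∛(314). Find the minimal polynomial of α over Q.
m_α(x) = x^3 - 54x^2 + 972x - 6146

Set β = α - 18 = ∛(314), so β^3 = 314. Then (α - 18)^3 - 314 = 0, i.e. α is a root of g(x) = (x - 18)^3 - 314 = x^3 - 54x^2 + 972x - 6146. Since g(x) = h(x - 18) where h(x) = x^3 - 314, and h is irreducible over Q (because 314 is not a perfect cube, so h has no rational root, and a monic cubic with no rational root is irreducible), g is also irreducible (irreducibility is preserved under the substitution x → x - 18). Hence m_α(x) = x^3 - 54x^2 + 972x - 6146.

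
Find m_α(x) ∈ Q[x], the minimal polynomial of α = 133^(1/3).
m_α(x) = x^3 - 133

α satisfies α^3 = 133, so x^3 - 133 annihilates α. By the rational root test, a rational root p/q (in lowest terms) of x^3 - 133 would satisfy p^3 = 133 q^3, forcing q = 1 and p^3 = 133; but 133 is not a perfect cube, contradiction. A monic cubic over Q with no rational root is irreducible (any nontrivial factorization would include a linear factor). Hence x^3 - 133 is the minimal polynomial of α, and in particular [Q(α):Q] = 3.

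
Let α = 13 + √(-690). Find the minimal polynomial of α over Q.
m_α(x) = x^2 - 26x + 859

From α - 13 = √(-690), squaring gives (α - 13)^2 = -690, i.e. α^2 - 26α + 169 = -690, so α^2 - 26α + 859 = 0. The discriminant of x^2 - 26x + 859 is (-26)^2 - 4·(859) = 676 - 3436 = -2760, and 4·(-690) is not a perfect square in Q since -690 is squarefree and ≠ 1. Hence x^2 - 26x + 859 is irreducible over Q and is the minimal polynomial of α.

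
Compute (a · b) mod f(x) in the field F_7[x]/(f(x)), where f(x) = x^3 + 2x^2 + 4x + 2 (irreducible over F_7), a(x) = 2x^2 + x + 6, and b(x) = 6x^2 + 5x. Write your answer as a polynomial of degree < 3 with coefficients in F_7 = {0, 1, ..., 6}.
a · b ≡ 2x^2 + 3x + 2 (mod f(x))

Multiply in F_7[x]: a(x)·b(x) = (2x^2 + x + 6)·(6x^2 + 5x) = 5x^4 + 2x^3 + 6x^2 + 2x. This has degree ≥ 3, so divide by f(x) over F_7: 5x^4 + 2x^3 + 6x^2 + 2x = (5x + 6)·(x^3 + 2x^2 + 4x + 2) + (2x^2 + 3x + 2). Hence a·b ≡ 2x^2 + 3x + 2 (mod f). (F_7[x]/(f) is a field with 7^3 = 343 elements since f is irreducible of degree 3.)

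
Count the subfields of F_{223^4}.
F_{223^4} has 3 subfields

The subfields of F_{p^n} are exactly the fields F_{p^d} for d | n (each is the fixed field of the unique index-d subgroup of Gal(F_{p^n}/F_p) ≅ Z/nZ). The divisors of n = 4 are {1, 2, 4}, giving 3 subfields: F_{223^1}, F_{223^2}, F_{223^4}.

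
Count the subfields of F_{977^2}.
F_{977^2} has 2 subfields

The subfields of F_{p^n} are exactly the fields F_{p^d} for d | n (each is the fixed field of the unique index-d subgroup of Gal(F_{p^n}/F_p) ≅ Z/nZ). The divisors of n = 2 are {1, 2}, giving 2 subfields: F_{977^1}, F_{977^2}.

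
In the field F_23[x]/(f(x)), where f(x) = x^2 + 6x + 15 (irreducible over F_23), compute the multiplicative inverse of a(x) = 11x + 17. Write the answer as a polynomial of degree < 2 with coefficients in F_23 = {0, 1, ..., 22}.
a(x)^(-1) ≡ 18x + 7 (mod f(x))

Since f is irreducible over F_23, F_23[x]/(f) is a field and a(x) ≠ 0 has an inverse. Apply the extended Euclidean algorithm to f(x) and a(x) in F_23[x]: f(x) = (21x + 12)·a(x) + (18). The last nonzero remainder is the constant 18 = gcd(f, a) in F_23. Back-substituting through the division chain expresses 18 = s(x)·a(x) + t(x)·f(x) with s(x) ≡ 2x + 11 (mod f), so (2x + 11)·a(x) ≡ 18 (mod f). Multiplying by 18^(-1) ≡ 9 in F_23 gives a(x)^(-1) ≡ 9·(2x + 11) ≡ 18x + 7 (mod f). Check: (11x + 17)·(18x + 7) = 14x^2 + 15x + 4 ≡ 1 (mod x^2 + 6x + 15).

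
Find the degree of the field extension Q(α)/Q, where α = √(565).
[Q(α):Q] = 2

[Q(α):Q] equals the degree of the minimal polynomial of α. Here α^2 = 565 and x^2 - 565 is irreducible (d = 565 is squarefree, ≠ 1, hence not a square), so deg(m_α) = 2. Thus [Q(α):Q] = 2.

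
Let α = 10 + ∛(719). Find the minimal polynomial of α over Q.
m_α(x) = x^3 - 30x^2 + 300x - 1719

Set β = α - 10 = ∛(719), so β^3 = 719. Then (α - 10)^3 - 719 = 0, i.e. α is a root of g(x) = (x - 10)^3 - 719 = x^3 - 30x^2 + 300x - 1719. Since g(x) = h(x - 10) where h(x) = x^3 - 719, and h is irreducible over Q (because 719 is not a perfect cube, so h has no rational root, and a monic cubic with no rational root is irreducible), g is also irreducible (irreducibility is preserved under the substitution x → x - 10). Hence m_α(x) = x^3 - 30x^2 + 300x - 1719.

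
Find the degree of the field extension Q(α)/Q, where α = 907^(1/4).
[Q(α):Q] = 4

α is a root of x^4 - 907. By Eisenstein's criterion at the prime p = 907 (which divides the constant term 907 but p^2 = 822649 does not, since 907 is squarefree), x^4 - 907 is irreducible over Q. Hence [Q(α):Q] = 4.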